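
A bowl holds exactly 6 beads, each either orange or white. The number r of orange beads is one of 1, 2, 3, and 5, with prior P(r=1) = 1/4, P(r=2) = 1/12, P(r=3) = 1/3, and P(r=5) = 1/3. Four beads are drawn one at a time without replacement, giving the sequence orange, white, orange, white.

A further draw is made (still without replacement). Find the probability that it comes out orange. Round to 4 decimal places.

0.4286

For each hypothesis, P(data | H) works out to: P(data | r = 1) = (1/6)(5/5)(0/4) = 0; P(data | r = 2) = (2/6)(4/5)(1/4)(3/3) = 1/15; P(data | r = 3) = (3/6)(3/5)(2/4)(2/3) = 1/10; P(data | r = 5) = (5/6)(1/5)(4/4)(0/3) = 0.
The prior-weighted likelihoods are 1/4 · 0 = 0, 1/12 · 1/15 = 1/180, 1/3 · 1/10 = 1/30, 1/3 · 0 = 0; with total 7/180.
Dividing through by the total gives posterior P(r = 1 | data) = 0, P(r = 2 | data) = 1/7, P(r = 3 | data) = 6/7, P(r = 5 | data) = 0.
So P(orange next | data) = Σ P(orange next | H) P(H | data) = (0)(1/7) + (1/2)(6/7) = 3/7.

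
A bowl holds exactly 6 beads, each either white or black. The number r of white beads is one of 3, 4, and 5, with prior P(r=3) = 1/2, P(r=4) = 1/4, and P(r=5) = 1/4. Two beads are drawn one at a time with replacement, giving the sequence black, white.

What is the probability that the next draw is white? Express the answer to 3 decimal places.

Under each hypothesis, the probability of the observed sequence is: P(data | r = 3) = (3/6)(3/6) = 1/4; P(data | r = 4) = (2/6)(4/6) = 2/9; P(data | r = 5) = (1/6)(5/6) = 5/36.
Weighting by the prior gives 1/2 · 1/4 = 1/8, 1/4 · 2/9 = 1/18, 1/4 · 5/36 = 5/144; summing to 31/144.
Dividing through by the total gives posterior P(r = 3 | data) = 18/31, P(r = 4 | data) = 8/31, P(r = 5 | data) = 5/31.
So P(white next | data) = Σ P(white next | H) P(H | data) = (1/2)(18/31) + (2/3)(8/31) + (5/6)(5/31) = 37/62.

0.597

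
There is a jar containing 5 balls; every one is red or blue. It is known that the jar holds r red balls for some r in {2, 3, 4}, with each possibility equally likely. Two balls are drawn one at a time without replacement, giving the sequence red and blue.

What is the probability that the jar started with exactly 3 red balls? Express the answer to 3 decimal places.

Compute the likelihood of the observed sequence for each case: P(data | r = 2) = (2/5)(3/4) = 3/10; P(data | r = 3) = (3/5)(2/4) = 3/10; P(data | r = 4) = (4/5)(1/4) = 1/5.
Multiplying each by its prior: 1/3 · 3/10 = 1/10, 1/3 · 3/10 = 1/10, 1/3 · 1/5 = 1/15; summing to 4/15.
By Bayes' rule, P(r = 3 | data) = (1/10) / (4/15) = 3/8.

0.375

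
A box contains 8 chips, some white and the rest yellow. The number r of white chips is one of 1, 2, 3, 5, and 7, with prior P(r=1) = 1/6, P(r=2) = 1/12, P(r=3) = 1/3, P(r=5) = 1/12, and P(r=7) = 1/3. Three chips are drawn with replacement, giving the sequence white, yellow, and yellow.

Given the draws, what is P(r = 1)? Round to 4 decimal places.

0.1805

Under each hypothesis, the probability of the observed sequence is: P(data | r = 1) = (1/8)(7/8)(7/8) = 0.095703; P(data | r = 2) = (2/8)(6/8)(6/8) = 0.14062; P(data | r = 3) = (3/8)(5/8)(5/8) = 0.14648; P(data | r = 5) = (5/8)(3/8)(3/8) = 0.087891; P(data | r = 7) = (7/8)(1/8)(1/8) = 0.013672.
The prior-weighted likelihoods are 1/6 · 0.095703 = 0.015951, 1/12 · 0.14062 = 0.011719, 1/3 · 0.14648 = 0.048828, 1/12 · 0.087891 = 0.0073242, 1/3 · 0.013672 = 0.0045573; with total 0.088379.
Hence P(r = 1 | data) = (0.015951) / (0.088379) = 0.18048.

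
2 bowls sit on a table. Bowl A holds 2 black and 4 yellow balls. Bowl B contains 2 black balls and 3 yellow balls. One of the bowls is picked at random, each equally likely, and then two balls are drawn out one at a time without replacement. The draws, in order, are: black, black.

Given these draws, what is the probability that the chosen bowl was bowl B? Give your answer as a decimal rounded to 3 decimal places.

0.600

For each hypothesis, P(data | H) works out to: P(data | bowl A) = (2/6)(1/5) = 1/15; P(data | bowl B) = (2/5)(1/4) = 1/10.
Weighting by the prior gives 1/2 · 1/15 = 1/30, 1/2 · 1/10 = 1/20; summing to 1/12.
By Bayes' rule, P(bowl B | data) = (1/20) / (1/12) = 3/5.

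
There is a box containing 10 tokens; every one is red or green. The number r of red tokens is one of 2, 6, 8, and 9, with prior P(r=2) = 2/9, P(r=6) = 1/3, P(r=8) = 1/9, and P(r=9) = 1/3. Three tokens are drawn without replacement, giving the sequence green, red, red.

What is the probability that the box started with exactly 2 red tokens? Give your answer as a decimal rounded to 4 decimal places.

Compute the likelihood of the observed sequence for each case: P(data | r = 2) = (8/10)(2/9)(1/8) = 1/45; P(data | r = 6) = (4/10)(6/9)(5/8) = 1/6; P(data | r = 8) = (2/10)(8/9)(7/8) = 7/45; P(data | r = 9) = (1/10)(9/9)(8/8) = 1/10.
Weighting by the prior gives 2/9 · 1/45 = 2/405, 1/3 · 1/6 = 1/18, 1/9 · 7/45 = 7/405, 1/3 · 1/10 = 1/30; with total 1/9.
By Bayes' rule, P(r = 2 | data) = (2/405) / (1/9) = 2/45.

0.0444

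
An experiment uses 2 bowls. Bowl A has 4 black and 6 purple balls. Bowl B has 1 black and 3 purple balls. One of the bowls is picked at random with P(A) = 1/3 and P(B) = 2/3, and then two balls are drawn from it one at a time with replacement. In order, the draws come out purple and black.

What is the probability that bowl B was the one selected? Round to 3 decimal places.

0.610

Compute the likelihood of the observed sequence for each case: P(data | bowl A) = (6/10)(4/10) = 6/25; P(data | bowl B) = (3/4)(1/4) = 3/16.
Weighting by the prior gives 1/3 · 6/25 = 2/25, 2/3 · 3/16 = 1/8; with total 41/200.
By Bayes' rule, P(bowl B | data) = (1/8) / (41/200) = 25/41.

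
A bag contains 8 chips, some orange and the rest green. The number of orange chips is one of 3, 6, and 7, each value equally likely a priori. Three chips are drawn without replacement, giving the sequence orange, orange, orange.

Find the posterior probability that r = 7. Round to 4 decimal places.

Compute the likelihood of the observed sequence for each case: P(data | r = 3) = (3/8)(2/7)(1/6) = 1/56; P(data | r = 6) = (6/8)(5/7)(4/6) = 5/14; P(data | r = 7) = (7/8)(6/7)(5/6) = 5/8.
Weighting by the prior gives 1/3 · 1/56 = 1/168, 1/3 · 5/14 = 5/42, 1/3 · 5/8 = 5/24; with total 1/3.
So P(r = 7 | data) = (5/24) / (1/3) = 5/8.

0.6250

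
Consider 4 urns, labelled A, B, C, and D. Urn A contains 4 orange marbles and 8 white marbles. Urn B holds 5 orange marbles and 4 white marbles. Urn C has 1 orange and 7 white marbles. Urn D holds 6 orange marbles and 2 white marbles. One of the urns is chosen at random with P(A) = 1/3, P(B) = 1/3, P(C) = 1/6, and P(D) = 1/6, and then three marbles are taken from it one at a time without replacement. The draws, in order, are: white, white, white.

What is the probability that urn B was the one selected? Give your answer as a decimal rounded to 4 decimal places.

0.0775

Compute the likelihood of the observed sequence for each case: P(data | urn A) = (8/12)(7/11)(6/10) = 0.25455; P(data | urn B) = (4/9)(3/8)(2/7) = 0.047619; P(data | urn C) = (7/8)(6/7)(5/6) = 0.625; P(data | urn D) = (2/8)(1/7)(0/6) = 0.
Multiplying each by its prior: 1/3 · 0.25455 = 0.084848, 1/3 · 0.047619 = 0.015873, 1/6 · 0.625 = 0.10417, 1/6 · 0 = 0; with total 0.20489.
Hence P(urn B | data) = (0.015873) / (0.20489) = 0.077472.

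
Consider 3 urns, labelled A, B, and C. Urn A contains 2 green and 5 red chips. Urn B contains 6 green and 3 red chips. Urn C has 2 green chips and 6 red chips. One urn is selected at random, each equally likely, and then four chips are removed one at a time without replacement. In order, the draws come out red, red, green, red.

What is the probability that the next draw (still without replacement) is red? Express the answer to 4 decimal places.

0.6800

For each hypothesis, P(data | H) works out to: P(data | urn A) = (5/7)(4/6)(2/5)(3/4) = 1/7; P(data | urn B) = (3/9)(2/8)(6/7)(1/6) = 1/84; P(data | urn C) = (6/8)(5/7)(2/6)(4/5) = 1/7.
Multiplying each by its prior: 1/3 · 1/7 = 1/21, 1/3 · 1/84 = 1/252, 1/3 · 1/7 = 1/21; with total 25/252.
Normalising, the posterior is P(urn A | data) = 12/25, P(urn B | data) = 1/25, P(urn C | data) = 12/25.
So P(red next | data) = Σ P(red next | H) P(H | data) = (2/3)(12/25) + (0)(1/25) + (3/4)(12/25) = 17/25.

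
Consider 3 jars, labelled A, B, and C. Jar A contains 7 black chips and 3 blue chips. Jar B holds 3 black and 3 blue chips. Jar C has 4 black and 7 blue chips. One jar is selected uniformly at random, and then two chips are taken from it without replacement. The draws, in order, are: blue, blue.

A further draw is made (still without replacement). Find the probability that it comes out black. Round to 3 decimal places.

0.583

For each hypothesis, P(data | H) works out to: P(data | jar A) = (3/10)(2/9) = 1/15; P(data | jar B) = (3/6)(2/5) = 1/5; P(data | jar C) = (7/11)(6/10) = 21/55.
The prior-weighted likelihoods are 1/3 · 1/15 = 1/45, 1/3 · 1/5 = 1/15, 1/3 · 21/55 = 7/55; summing to 107/495.
The posterior is then P(jar A | data) = 11/107, P(jar B | data) = 33/107, P(jar C | data) = 63/107.
The predictive probability is P(black next | data) = (7/8)(11/107) + (3/4)(33/107) + (4/9)(63/107) = 499/856.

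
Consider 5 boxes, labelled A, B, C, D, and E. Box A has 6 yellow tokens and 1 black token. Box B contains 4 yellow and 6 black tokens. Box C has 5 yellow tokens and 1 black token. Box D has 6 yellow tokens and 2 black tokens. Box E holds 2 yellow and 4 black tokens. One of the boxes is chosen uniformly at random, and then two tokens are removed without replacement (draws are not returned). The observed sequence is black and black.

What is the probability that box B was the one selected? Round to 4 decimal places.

For each hypothesis, P(data | H) works out to: P(data | box A) = (1/7)(0/6) = 0; P(data | box B) = (6/10)(5/9) = 0.33333; P(data | box C) = (1/6)(0/5) = 0; P(data | box D) = (2/8)(1/7) = 0.035714; P(data | box E) = (4/6)(3/5) = 0.4.
Multiplying each by its prior: 1/5 · 0 = 0, 1/5 · 0.33333 = 0.066667, 1/5 · 0 = 0, 1/5 · 0.035714 = 0.0071429, 1/5 · 0.4 = 0.08; these sum to 0.15381.
Hence P(box B | data) = (0.066667) / (0.15381) = 0.43344.

0.4334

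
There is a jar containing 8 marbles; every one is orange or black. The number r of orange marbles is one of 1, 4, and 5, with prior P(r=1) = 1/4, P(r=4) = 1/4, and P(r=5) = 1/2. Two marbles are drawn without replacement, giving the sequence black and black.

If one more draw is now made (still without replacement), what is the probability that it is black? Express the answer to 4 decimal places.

Under each hypothesis, the probability of the observed sequence is: P(data | r = 1) = (7/8)(6/7) = 3/4; P(data | r = 4) = (4/8)(3/7) = 3/14; P(data | r = 5) = (3/8)(2/7) = 3/28.
The prior-weighted likelihoods are 1/4 · 3/4 = 3/16, 1/4 · 3/14 = 3/56, 1/2 · 3/28 = 3/56; summing to 33/112.
Dividing through by the total gives posterior P(r = 1 | data) = 7/11, P(r = 4 | data) = 2/11, P(r = 5 | data) = 2/11.
Averaging over the posterior, P(black next | data) = (5/6)(7/11) + (1/3)(2/11) + (1/6)(2/11) = 41/66.

0.6212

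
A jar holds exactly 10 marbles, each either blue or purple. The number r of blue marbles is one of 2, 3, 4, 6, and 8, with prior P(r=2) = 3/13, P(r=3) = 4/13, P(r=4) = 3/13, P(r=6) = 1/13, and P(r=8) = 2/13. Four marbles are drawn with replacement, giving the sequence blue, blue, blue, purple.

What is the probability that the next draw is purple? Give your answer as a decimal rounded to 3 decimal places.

For each hypothesis, P(data | H) works out to: P(data | r = 2) = (2/10)(2/10)(2/10)(8/10) = 0.0064; P(data | r = 3) = (3/10)(3/10)(3/10)(7/10) = 0.0189; P(data | r = 4) = (4/10)(4/10)(4/10)(6/10) = 0.0384; P(data | r = 6) = (6/10)(6/10)(6/10)(4/10) = 0.0864; P(data | r = 8) = (8/10)(8/10)(8/10)(2/10) = 0.1024.
Multiplying each by its prior: 3/13 · 0.0064 = 0.0014769, 4/13 · 0.0189 = 0.0058154, 3/13 · 0.0384 = 0.0088615, 1/13 · 0.0864 = 0.0066462, 2/13 · 0.1024 = 0.015754; summing to 0.038554.
The posterior is then P(r = 2 | data) = 0.038308, P(r = 3 | data) = 0.15084, P(r = 4 | data) = 0.22985, P(r = 6 | data) = 0.17239, P(r = 8 | data) = 0.40862.
So P(purple next | data) = Σ P(purple next | H) P(H | data) = (4/5)(0.038308) + (7/10)(0.15084) + (3/5)(0.22985) + (2/5)(0.17239) + (1/5)(0.40862) = 0.42482.

0.425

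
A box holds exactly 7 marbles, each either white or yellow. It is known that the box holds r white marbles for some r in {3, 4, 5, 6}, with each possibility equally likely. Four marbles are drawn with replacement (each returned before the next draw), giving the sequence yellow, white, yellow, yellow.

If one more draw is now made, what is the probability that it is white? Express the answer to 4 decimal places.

For each hypothesis, P(data | H) works out to: P(data | r = 3) = (4/7)(3/7)(4/7)(4/7) = 0.079967; P(data | r = 4) = (3/7)(4/7)(3/7)(3/7) = 0.044981; P(data | r = 5) = (2/7)(5/7)(2/7)(2/7) = 0.01666; P(data | r = 6) = (1/7)(6/7)(1/7)(1/7) = 0.002499.
The prior-weighted likelihoods are 1/4 · 0.079967 = 0.019992, 1/4 · 0.044981 = 0.011245, 1/4 · 0.01666 = 0.0041649, 1/4 · 0.002499 = 0.00062474; with total 0.036027.
Normalising, the posterior is P(r = 3 | data) = 0.55491, P(r = 4 | data) = 0.31214, P(r = 5 | data) = 0.11561, P(r = 6 | data) = 0.017341.
The predictive probability is P(white next | data) = (3/7)(0.55491) + (4/7)(0.31214) + (5/7)(0.11561) + (6/7)(0.017341) = 0.51363.

0.5136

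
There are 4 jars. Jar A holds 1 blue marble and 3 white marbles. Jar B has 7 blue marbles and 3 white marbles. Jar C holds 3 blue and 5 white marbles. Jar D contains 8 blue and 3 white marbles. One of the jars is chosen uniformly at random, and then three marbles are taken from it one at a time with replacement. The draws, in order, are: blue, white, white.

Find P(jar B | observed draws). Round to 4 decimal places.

Compute the likelihood of the observed sequence for each case: P(data | jar A) = (1/4)(3/4)(3/4) = 0.14062; P(data | jar B) = (7/10)(3/10)(3/10) = 0.063; P(data | jar C) = (3/8)(5/8)(5/8) = 0.14648; P(data | jar D) = (8/11)(3/11)(3/11) = 0.054095.
Weighting by the prior gives 1/4 · 0.14062 = 0.035156, 1/4 · 0.063 = 0.01575, 1/4 · 0.14648 = 0.036621, 1/4 · 0.054095 = 0.013524; these sum to 0.10105.
So P(jar B | data) = (0.01575) / (0.10105) = 0.15586.

0.1559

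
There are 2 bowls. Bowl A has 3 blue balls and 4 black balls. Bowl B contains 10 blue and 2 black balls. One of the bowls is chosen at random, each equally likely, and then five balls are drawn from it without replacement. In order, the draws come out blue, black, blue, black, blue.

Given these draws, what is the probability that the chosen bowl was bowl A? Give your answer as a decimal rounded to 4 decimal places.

0.6535

The likelihood of the observed sequence under each hypothesis: P(data | bowl A) = (3/7)(4/6)(2/5)(3/4)(1/3) = 0.028571; P(data | bowl B) = (10/12)(2/11)(9/10)(1/9)(8/8) = 0.015152.
The prior-weighted likelihoods are 1/2 · 0.028571 = 0.014286, 1/2 · 0.015152 = 0.0075758; these sum to 0.021861.
By Bayes' rule, P(bowl A | data) = (0.014286) / (0.021861) = 0.65347.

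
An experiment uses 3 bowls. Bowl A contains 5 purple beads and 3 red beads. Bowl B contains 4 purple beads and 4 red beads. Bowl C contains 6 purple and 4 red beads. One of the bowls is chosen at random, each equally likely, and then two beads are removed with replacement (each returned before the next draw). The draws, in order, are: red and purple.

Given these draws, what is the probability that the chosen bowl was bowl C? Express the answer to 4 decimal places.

The likelihood of the observed sequence under each hypothesis: P(data | bowl A) = (3/8)(5/8) = 0.23438; P(data | bowl B) = (4/8)(4/8) = 0.25; P(data | bowl C) = (4/10)(6/10) = 0.24.
Weighting by the prior gives 1/3 · 0.23438 = 0.078125, 1/3 · 0.25 = 0.083333, 1/3 · 0.24 = 0.08; with total 0.24146.
So P(bowl C | data) = (0.08) / (0.24146) = 0.33132.

0.3313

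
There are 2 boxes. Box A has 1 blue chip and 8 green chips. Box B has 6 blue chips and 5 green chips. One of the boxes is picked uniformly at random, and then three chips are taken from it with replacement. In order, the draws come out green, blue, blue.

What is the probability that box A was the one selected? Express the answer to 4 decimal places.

Compute the likelihood of the observed sequence for each case: P(data | box A) = (8/9)(1/9)(1/9) = 0.010974; P(data | box B) = (5/11)(6/11)(6/11) = 0.13524.
The prior-weighted likelihoods are 1/2 · 0.010974 = 0.005487, 1/2 · 0.13524 = 0.067618; these sum to 0.073105.
Therefore the posterior P(box A | data) = (0.005487) / (0.073105) = 0.075056.

0.0751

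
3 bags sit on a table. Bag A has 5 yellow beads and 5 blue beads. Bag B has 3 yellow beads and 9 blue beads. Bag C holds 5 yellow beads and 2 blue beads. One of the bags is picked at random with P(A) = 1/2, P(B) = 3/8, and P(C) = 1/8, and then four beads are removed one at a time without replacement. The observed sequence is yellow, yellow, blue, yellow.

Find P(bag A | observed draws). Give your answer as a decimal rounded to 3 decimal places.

Compute the likelihood of the observed sequence for each case: P(data | bag A) = (5/10)(4/9)(5/8)(3/7) = 0.059524; P(data | bag B) = (3/12)(2/11)(9/10)(1/9) = 0.0045455; P(data | bag C) = (5/7)(4/6)(2/5)(3/4) = 0.14286.
Multiplying each by its prior: 1/2 · 0.059524 = 0.029762, 3/8 · 0.0045455 = 0.0017045, 1/8 · 0.14286 = 0.017857; these sum to 0.049324.
By Bayes' rule, P(bag A | data) = (0.029762) / (0.049324) = 0.6034.

0.603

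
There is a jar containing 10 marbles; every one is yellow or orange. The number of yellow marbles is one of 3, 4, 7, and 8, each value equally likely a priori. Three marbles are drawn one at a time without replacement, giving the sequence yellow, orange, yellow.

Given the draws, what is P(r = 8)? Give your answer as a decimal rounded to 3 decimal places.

Compute the likelihood of the observed sequence for each case: P(data | r = 3) = (3/10)(7/9)(2/8) = 7/120; P(data | r = 4) = (4/10)(6/9)(3/8) = 1/10; P(data | r = 7) = (7/10)(3/9)(6/8) = 7/40; P(data | r = 8) = (8/10)(2/9)(7/8) = 7/45.
The prior-weighted likelihoods are 1/4 · 7/120 = 7/480, 1/4 · 1/10 = 1/40, 1/4 · 7/40 = 7/160, 1/4 · 7/45 = 7/180; summing to 11/90.
By Bayes' rule, P(r = 8 | data) = (7/180) / (11/90) = 7/22.

0.318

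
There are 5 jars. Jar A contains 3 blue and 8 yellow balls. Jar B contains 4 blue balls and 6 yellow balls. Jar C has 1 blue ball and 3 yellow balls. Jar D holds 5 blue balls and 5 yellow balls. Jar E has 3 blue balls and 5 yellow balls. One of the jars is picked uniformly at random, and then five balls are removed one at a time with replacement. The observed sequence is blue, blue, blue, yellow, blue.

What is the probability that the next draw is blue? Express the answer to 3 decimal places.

0.428

Compute the likelihood of the observed sequence for each case: P(data | jar A) = (3/11)(3/11)(3/11)(8/11)(3/11) = 0.0040236; P(data | jar B) = (4/10)(4/10)(4/10)(6/10)(4/10) = 0.01536; P(data | jar C) = (1/4)(1/4)(1/4)(3/4)(1/4) = 0.0029297; P(data | jar D) = (5/10)(5/10)(5/10)(5/10)(5/10) = 0.03125; P(data | jar E) = (3/8)(3/8)(3/8)(5/8)(3/8) = 0.01236.
The prior-weighted likelihoods are 1/5 · 0.0040236 = 0.00080471, 1/5 · 0.01536 = 0.003072, 1/5 · 0.0029297 = 0.00058594, 1/5 · 0.03125 = 0.00625, 1/5 · 0.01236 = 0.0024719; these sum to 0.013185.
The posterior is then P(jar A | data) = 0.061035, P(jar B | data) = 0.233, P(jar C | data) = 0.044441, P(jar D | data) = 0.47404, P(jar E | data) = 0.18749.
The predictive probability is P(blue next | data) = (3/11)(0.061035) + (2/5)(0.233) + (1/4)(0.044441) + (1/2)(0.47404) + (3/8)(0.18749) = 0.42828.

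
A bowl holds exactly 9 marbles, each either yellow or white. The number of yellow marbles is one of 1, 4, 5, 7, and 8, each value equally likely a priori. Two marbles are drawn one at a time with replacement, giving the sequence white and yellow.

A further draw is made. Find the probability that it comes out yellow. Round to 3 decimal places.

Under each hypothesis, the probability of the observed sequence is: P(data | r = 1) = (8/9)(1/9) = 8/81; P(data | r = 4) = (5/9)(4/9) = 20/81; P(data | r = 5) = (4/9)(5/9) = 20/81; P(data | r = 7) = (2/9)(7/9) = 14/81; P(data | r = 8) = (1/9)(8/9) = 8/81.
Weighting by the prior gives 1/5 · 8/81 = 8/405, 1/5 · 20/81 = 4/81, 1/5 · 20/81 = 4/81, 1/5 · 14/81 = 14/405, 1/5 · 8/81 = 8/405; with total 14/81.
Dividing through by the total gives posterior P(r = 1 | data) = 4/35, P(r = 4 | data) = 2/7, P(r = 5 | data) = 2/7, P(r = 7 | data) = 1/5, P(r = 8 | data) = 4/35.
Averaging over the posterior, P(yellow next | data) = (1/9)(4/35) + (4/9)(2/7) + (5/9)(2/7) + (7/9)(1/5) + (8/9)(4/35) = 5/9.

0.556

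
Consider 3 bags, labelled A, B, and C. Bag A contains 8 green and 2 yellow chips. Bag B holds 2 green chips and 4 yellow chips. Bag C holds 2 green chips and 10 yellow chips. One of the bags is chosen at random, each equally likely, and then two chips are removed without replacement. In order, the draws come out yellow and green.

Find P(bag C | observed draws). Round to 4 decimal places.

0.2542

Under each hypothesis, the probability of the observed sequence is: P(data | bag A) = (2/10)(8/9) = 8/45; P(data | bag B) = (4/6)(2/5) = 4/15; P(data | bag C) = (10/12)(2/11) = 5/33.
Weighting by the prior gives 1/3 · 8/45 = 8/135, 1/3 · 4/15 = 4/45, 1/3 · 5/33 = 5/99; with total 59/297.
Therefore the posterior P(bag C | data) = (5/99) / (59/297) = 15/59.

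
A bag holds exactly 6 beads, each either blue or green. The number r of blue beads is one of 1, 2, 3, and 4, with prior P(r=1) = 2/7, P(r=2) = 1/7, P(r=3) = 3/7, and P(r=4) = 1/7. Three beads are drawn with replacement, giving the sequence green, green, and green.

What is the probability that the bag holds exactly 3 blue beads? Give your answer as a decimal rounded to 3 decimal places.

0.201

Under each hypothesis, the probability of the observed sequence is: P(data | r = 1) = (5/6)(5/6)(5/6) = 0.5787; P(data | r = 2) = (4/6)(4/6)(4/6) = 0.2963; P(data | r = 3) = (3/6)(3/6)(3/6) = 0.125; P(data | r = 4) = (2/6)(2/6)(2/6) = 0.037037.
Multiplying each by its prior: 2/7 · 0.5787 = 0.16534, 1/7 · 0.2963 = 0.042328, 3/7 · 0.125 = 0.053571, 1/7 · 0.037037 = 0.005291; these sum to 0.26653.
By Bayes' rule, P(r = 3 | data) = (0.053571) / (0.26653) = 0.20099.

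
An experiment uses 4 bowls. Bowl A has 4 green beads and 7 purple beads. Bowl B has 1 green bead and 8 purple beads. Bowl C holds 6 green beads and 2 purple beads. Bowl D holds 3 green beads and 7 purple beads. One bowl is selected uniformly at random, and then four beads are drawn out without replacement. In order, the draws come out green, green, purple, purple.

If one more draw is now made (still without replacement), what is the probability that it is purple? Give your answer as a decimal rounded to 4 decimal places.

For each hypothesis, P(data | H) works out to: P(data | bowl A) = (4/11)(3/10)(7/9)(6/8) = 7/110; P(data | bowl B) = (1/9)(0/8) = 0; P(data | bowl C) = (6/8)(5/7)(2/6)(1/5) = 1/28; P(data | bowl D) = (3/10)(2/9)(7/8)(6/7) = 1/20.
The prior-weighted likelihoods are 1/4 · 7/110 = 7/440, 1/4 · 0 = 0, 1/4 · 1/28 = 1/112, 1/4 · 1/20 = 1/80; summing to 23/616.
Dividing through by the total gives posterior P(bowl A | data) = 49/115, P(bowl B | data) = 0, P(bowl C | data) = 11/46, P(bowl D | data) = 77/230.
So P(purple next | data) = Σ P(purple next | H) P(H | data) = (5/7)(49/115) + (0)(11/46) + (5/6)(77/230) = 7/12.

0.5833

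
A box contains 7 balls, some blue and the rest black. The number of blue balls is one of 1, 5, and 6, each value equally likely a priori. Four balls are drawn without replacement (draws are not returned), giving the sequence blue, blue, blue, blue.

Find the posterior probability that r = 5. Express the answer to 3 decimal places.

0.250

Compute the likelihood of the observed sequence for each case: P(data | r = 1) = (1/7)(0/6) = 0; P(data | r = 5) = (5/7)(4/6)(3/5)(2/4) = 1/7; P(data | r = 6) = (6/7)(5/6)(4/5)(3/4) = 3/7.
Weighting by the prior gives 1/3 · 0 = 0, 1/3 · 1/7 = 1/21, 1/3 · 3/7 = 1/7; these sum to 4/21.
By Bayes' rule, P(r = 5 | data) = (1/21) / (4/21) = 1/4.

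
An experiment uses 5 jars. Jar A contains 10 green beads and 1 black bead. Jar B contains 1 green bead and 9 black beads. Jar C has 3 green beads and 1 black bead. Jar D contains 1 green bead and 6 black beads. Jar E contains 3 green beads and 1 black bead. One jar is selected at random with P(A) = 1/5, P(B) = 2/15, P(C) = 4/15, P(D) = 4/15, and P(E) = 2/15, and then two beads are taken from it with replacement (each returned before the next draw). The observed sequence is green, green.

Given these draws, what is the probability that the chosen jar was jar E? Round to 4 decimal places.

Compute the likelihood of the observed sequence for each case: P(data | jar A) = (10/11)(10/11) = 0.82645; P(data | jar B) = (1/10)(1/10) = 0.01; P(data | jar C) = (3/4)(3/4) = 0.5625; P(data | jar D) = (1/7)(1/7) = 0.020408; P(data | jar E) = (3/4)(3/4) = 0.5625.
Multiplying each by its prior: 1/5 · 0.82645 = 0.16529, 2/15 · 0.01 = 0.0013333, 4/15 · 0.5625 = 0.15, 4/15 · 0.020408 = 0.0054422, 2/15 · 0.5625 = 0.075; summing to 0.39706.
By Bayes' rule, P(jar E | data) = (0.075) / (0.39706) = 0.18889.

0.1889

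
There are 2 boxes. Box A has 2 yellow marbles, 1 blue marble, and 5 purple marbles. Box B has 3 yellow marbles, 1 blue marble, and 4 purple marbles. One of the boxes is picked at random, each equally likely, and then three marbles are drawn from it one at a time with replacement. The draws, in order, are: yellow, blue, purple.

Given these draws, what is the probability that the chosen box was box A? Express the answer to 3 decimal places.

0.455

Under each hypothesis, the probability of the observed sequence is: P(data | box A) = (2/8)(1/8)(5/8) = 5/256; P(data | box B) = (3/8)(1/8)(4/8) = 3/128.
Weighting by the prior gives 1/2 · 5/256 = 5/512, 1/2 · 3/128 = 3/256; with total 11/512.
Therefore the posterior P(box A | data) = (5/512) / (11/512) = 5/11.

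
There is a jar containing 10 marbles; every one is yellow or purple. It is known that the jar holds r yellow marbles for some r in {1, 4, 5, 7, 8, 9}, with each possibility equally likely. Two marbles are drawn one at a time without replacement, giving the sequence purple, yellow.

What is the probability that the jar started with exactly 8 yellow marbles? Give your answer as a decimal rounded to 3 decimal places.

0.154

For each hypothesis, P(data | H) works out to: P(data | r = 1) = (9/10)(1/9) = 1/10; P(data | r = 4) = (6/10)(4/9) = 4/15; P(data | r = 5) = (5/10)(5/9) = 5/18; P(data | r = 7) = (3/10)(7/9) = 7/30; P(data | r = 8) = (2/10)(8/9) = 8/45; P(data | r = 9) = (1/10)(9/9) = 1/10.
The prior-weighted likelihoods are 1/6 · 1/10 = 1/60, 1/6 · 4/15 = 2/45, 1/6 · 5/18 = 5/108, 1/6 · 7/30 = 7/180, 1/6 · 8/45 = 4/135, 1/6 · 1/10 = 1/60; summing to 26/135.
So P(r = 8 | data) = (4/135) / (26/135) = 2/13.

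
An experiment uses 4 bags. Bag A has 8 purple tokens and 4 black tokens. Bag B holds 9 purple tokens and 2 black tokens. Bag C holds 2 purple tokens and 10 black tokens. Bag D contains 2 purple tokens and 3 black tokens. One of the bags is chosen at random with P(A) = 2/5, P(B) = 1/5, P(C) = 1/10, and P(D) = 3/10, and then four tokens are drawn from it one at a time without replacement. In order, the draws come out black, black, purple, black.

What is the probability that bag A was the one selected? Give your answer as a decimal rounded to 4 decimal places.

0.1331

Compute the likelihood of the observed sequence for each case: P(data | bag A) = (4/12)(3/11)(8/10)(2/9) = 0.016162; P(data | bag B) = (2/11)(1/10)(9/9)(0/8) = 0; P(data | bag C) = (10/12)(9/11)(2/10)(8/9) = 0.12121; P(data | bag D) = (3/5)(2/4)(2/3)(1/2) = 0.1.
Weighting by the prior gives 2/5 · 0.016162 = 0.0064646, 1/5 · 0 = 0, 1/10 · 0.12121 = 0.012121, 3/10 · 0.1 = 0.03; these sum to 0.048586.
Therefore the posterior P(bag A | data) = (0.0064646) / (0.048586) = 0.13306.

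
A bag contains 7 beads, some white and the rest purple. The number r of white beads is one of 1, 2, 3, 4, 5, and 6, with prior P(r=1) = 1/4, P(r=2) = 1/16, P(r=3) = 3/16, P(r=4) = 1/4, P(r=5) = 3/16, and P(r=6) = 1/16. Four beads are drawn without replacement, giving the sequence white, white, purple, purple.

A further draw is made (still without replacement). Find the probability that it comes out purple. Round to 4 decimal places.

0.4217

Compute the likelihood of the observed sequence for each case: P(data | r = 1) = (1/7)(0/6) = 0; P(data | r = 2) = (2/7)(1/6)(5/5)(4/4) = 0.047619; P(data | r = 3) = (3/7)(2/6)(4/5)(3/4) = 0.085714; P(data | r = 4) = (4/7)(3/6)(3/5)(2/4) = 0.085714; P(data | r = 5) = (5/7)(4/6)(2/5)(1/4) = 0.047619; P(data | r = 6) = (6/7)(5/6)(1/5)(0/4) = 0.
The prior-weighted likelihoods are 1/4 · 0 = 0, 1/16 · 0.047619 = 0.0029762, 3/16 · 0.085714 = 0.016071, 1/4 · 0.085714 = 0.021429, 3/16 · 0.047619 = 0.0089286, 1/16 · 0 = 0; summing to 0.049405.
Normalising, the posterior is P(r = 1 | data) = 0, P(r = 2 | data) = 0.060241, P(r = 3 | data) = 0.3253, P(r = 4 | data) = 0.43373, P(r = 5 | data) = 0.18072, P(r = 6 | data) = 0.
So P(purple next | data) = Σ P(purple next | H) P(H | data) = (1)(0.060241) + (2/3)(0.3253) + (1/3)(0.43373) + (0)(0.18072) = 0.42169.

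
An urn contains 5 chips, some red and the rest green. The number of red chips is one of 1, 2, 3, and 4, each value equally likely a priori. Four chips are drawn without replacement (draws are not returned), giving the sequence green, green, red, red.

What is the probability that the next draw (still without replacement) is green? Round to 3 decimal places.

Under each hypothesis, the probability of the observed sequence is: P(data | r = 1) = (4/5)(3/4)(1/3)(0/2) = 0; P(data | r = 2) = (3/5)(2/4)(2/3)(1/2) = 1/10; P(data | r = 3) = (2/5)(1/4)(3/3)(2/2) = 1/10; P(data | r = 4) = (1/5)(0/4) = 0.
Multiplying each by its prior: 1/4 · 0 = 0, 1/4 · 1/10 = 1/40, 1/4 · 1/10 = 1/40, 1/4 · 0 = 0; summing to 1/20.
Normalising, the posterior is P(r = 1 | data) = 0, P(r = 2 | data) = 1/2, P(r = 3 | data) = 1/2, P(r = 4 | data) = 0.
The predictive probability is P(green next | data) = (1)(1/2) + (0)(1/2) = 1/2.

0.500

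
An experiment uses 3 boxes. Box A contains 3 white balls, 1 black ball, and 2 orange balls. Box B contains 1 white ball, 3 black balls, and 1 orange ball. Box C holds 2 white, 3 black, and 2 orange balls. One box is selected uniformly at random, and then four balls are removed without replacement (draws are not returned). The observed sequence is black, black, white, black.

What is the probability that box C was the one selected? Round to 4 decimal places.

0.2222

Under each hypothesis, the probability of the observed sequence is: P(data | box A) = (1/6)(0/5) = 0; P(data | box B) = (3/5)(2/4)(1/3)(1/2) = 1/20; P(data | box C) = (3/7)(2/6)(2/5)(1/4) = 1/70.
The prior-weighted likelihoods are 1/3 · 0 = 0, 1/3 · 1/20 = 1/60, 1/3 · 1/70 = 1/210; summing to 3/140.
So P(box C | data) = (1/210) / (3/140) = 2/9.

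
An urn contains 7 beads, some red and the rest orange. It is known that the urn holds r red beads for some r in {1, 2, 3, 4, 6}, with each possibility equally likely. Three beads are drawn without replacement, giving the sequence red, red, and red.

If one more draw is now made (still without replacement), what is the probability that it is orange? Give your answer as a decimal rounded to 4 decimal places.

0.3600

For each hypothesis, P(data | H) works out to: P(data | r = 1) = (1/7)(0/6) = 0; P(data | r = 2) = (2/7)(1/6)(0/5) = 0; P(data | r = 3) = (3/7)(2/6)(1/5) = 1/35; P(data | r = 4) = (4/7)(3/6)(2/5) = 4/35; P(data | r = 6) = (6/7)(5/6)(4/5) = 4/7.
Weighting by the prior gives 1/5 · 0 = 0, 1/5 · 0 = 0, 1/5 · 1/35 = 1/175, 1/5 · 4/35 = 4/175, 1/5 · 4/7 = 4/35; these sum to 1/7.
The posterior is then P(r = 1 | data) = 0, P(r = 2 | data) = 0, P(r = 3 | data) = 1/25, P(r = 4 | data) = 4/25, P(r = 6 | data) = 4/5.
Averaging over the posterior, P(orange next | data) = (1)(1/25) + (3/4)(4/25) + (1/4)(4/5) = 9/25.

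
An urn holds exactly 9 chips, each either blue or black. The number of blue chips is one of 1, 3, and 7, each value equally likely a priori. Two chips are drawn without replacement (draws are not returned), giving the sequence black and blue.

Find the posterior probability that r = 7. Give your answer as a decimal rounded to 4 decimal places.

0.3500

Compute the likelihood of the observed sequence for each case: P(data | r = 1) = (8/9)(1/8) = 1/9; P(data | r = 3) = (6/9)(3/8) = 1/4; P(data | r = 7) = (2/9)(7/8) = 7/36.
The prior-weighted likelihoods are 1/3 · 1/9 = 1/27, 1/3 · 1/4 = 1/12, 1/3 · 7/36 = 7/108; summing to 5/27.
By Bayes' rule, P(r = 7 | data) = (7/108) / (5/27) = 7/20.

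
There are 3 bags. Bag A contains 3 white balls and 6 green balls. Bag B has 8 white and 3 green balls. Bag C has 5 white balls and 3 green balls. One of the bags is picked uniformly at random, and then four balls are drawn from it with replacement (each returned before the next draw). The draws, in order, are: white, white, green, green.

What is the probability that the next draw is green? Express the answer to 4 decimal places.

Compute the likelihood of the observed sequence for each case: P(data | bag A) = (3/9)(3/9)(6/9)(6/9) = 0.049383; P(data | bag B) = (8/11)(8/11)(3/11)(3/11) = 0.039342; P(data | bag C) = (5/8)(5/8)(3/8)(3/8) = 0.054932.
The prior-weighted likelihoods are 1/3 · 0.049383 = 0.016461, 1/3 · 0.039342 = 0.013114, 1/3 · 0.054932 = 0.018311; with total 0.047885.
The posterior is then P(bag A | data) = 0.34376, P(bag B | data) = 0.27386, P(bag C | data) = 0.38238.
So P(green next | data) = Σ P(green next | H) P(H | data) = (2/3)(0.34376) + (3/11)(0.27386) + (3/8)(0.38238) = 0.44725.

0.4473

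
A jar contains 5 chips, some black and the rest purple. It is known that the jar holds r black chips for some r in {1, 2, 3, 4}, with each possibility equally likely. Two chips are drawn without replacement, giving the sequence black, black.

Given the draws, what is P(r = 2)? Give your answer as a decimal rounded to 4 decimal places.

0.1000

Under each hypothesis, the probability of the observed sequence is: P(data | r = 1) = (1/5)(0/4) = 0; P(data | r = 2) = (2/5)(1/4) = 1/10; P(data | r = 3) = (3/5)(2/4) = 3/10; P(data | r = 4) = (4/5)(3/4) = 3/5.
Multiplying each by its prior: 1/4 · 0 = 0, 1/4 · 1/10 = 1/40, 1/4 · 3/10 = 3/40, 1/4 · 3/5 = 3/20; with total 1/4.
Therefore the posterior P(r = 2 | data) = (1/40) / (1/4) = 1/10.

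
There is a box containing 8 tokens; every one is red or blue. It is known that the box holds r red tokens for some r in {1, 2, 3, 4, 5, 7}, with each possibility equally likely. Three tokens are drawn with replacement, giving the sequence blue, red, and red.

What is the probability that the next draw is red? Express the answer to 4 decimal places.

0.5511

Compute the likelihood of the observed sequence for each case: P(data | r = 1) = (7/8)(1/8)(1/8) = 0.013672; P(data | r = 2) = (6/8)(2/8)(2/8) = 0.046875; P(data | r = 3) = (5/8)(3/8)(3/8) = 0.087891; P(data | r = 4) = (4/8)(4/8)(4/8) = 0.125; P(data | r = 5) = (3/8)(5/8)(5/8) = 0.14648; P(data | r = 7) = (1/8)(7/8)(7/8) = 0.095703.
Weighting by the prior gives 1/6 · 0.013672 = 0.0022786, 1/6 · 0.046875 = 0.0078125, 1/6 · 0.087891 = 0.014648, 1/6 · 0.125 = 0.020833, 1/6 · 0.14648 = 0.024414, 1/6 · 0.095703 = 0.015951; summing to 0.085938.
Dividing through by the total gives posterior P(r = 1 | data) = 0.026515, P(r = 2 | data) = 0.090909, P(r = 3 | data) = 0.17045, P(r = 4 | data) = 0.24242, P(r = 5 | data) = 0.28409, P(r = 7 | data) = 0.18561.
The predictive probability is P(red next | data) = (1/8)(0.026515) + (1/4)(0.090909) + (3/8)(0.17045) + (1/2)(0.24242) + (5/8)(0.28409) + (7/8)(0.18561) = 0.55114.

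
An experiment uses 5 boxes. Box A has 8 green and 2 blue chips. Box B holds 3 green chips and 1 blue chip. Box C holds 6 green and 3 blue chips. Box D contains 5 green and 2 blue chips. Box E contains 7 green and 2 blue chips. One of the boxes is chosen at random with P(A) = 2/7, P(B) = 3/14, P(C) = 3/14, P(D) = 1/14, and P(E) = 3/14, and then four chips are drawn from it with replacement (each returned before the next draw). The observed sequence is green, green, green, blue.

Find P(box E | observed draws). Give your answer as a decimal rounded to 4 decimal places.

0.2178

Compute the likelihood of the observed sequence for each case: P(data | box A) = (8/10)(8/10)(8/10)(2/10) = 0.1024; P(data | box B) = (3/4)(3/4)(3/4)(1/4) = 0.10547; P(data | box C) = (6/9)(6/9)(6/9)(3/9) = 0.098765; P(data | box D) = (5/7)(5/7)(5/7)(2/7) = 0.10412; P(data | box E) = (7/9)(7/9)(7/9)(2/9) = 0.10456.
Multiplying each by its prior: 2/7 · 0.1024 = 0.029257, 3/14 · 0.10547 = 0.0226, 3/14 · 0.098765 = 0.021164, 1/14 · 0.10412 = 0.0074374, 3/14 · 0.10456 = 0.022405; with total 0.10286.
So P(box E | data) = (0.022405) / (0.10286) = 0.21781.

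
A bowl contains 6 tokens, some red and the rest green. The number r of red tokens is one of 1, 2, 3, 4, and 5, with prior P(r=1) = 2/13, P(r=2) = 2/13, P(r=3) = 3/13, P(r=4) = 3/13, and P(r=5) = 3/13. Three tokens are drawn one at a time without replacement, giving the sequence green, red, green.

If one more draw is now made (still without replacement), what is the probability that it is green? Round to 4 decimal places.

The likelihood of the observed sequence under each hypothesis: P(data | r = 1) = (5/6)(1/5)(4/4) = 1/6; P(data | r = 2) = (4/6)(2/5)(3/4) = 1/5; P(data | r = 3) = (3/6)(3/5)(2/4) = 3/20; P(data | r = 4) = (2/6)(4/5)(1/4) = 1/15; P(data | r = 5) = (1/6)(5/5)(0/4) = 0.
Multiplying each by its prior: 2/13 · 1/6 = 1/39, 2/13 · 1/5 = 2/65, 3/13 · 3/20 = 9/260, 3/13 · 1/15 = 1/65, 3/13 · 0 = 0; with total 83/780.
Normalising, the posterior is P(r = 1 | data) = 20/83, P(r = 2 | data) = 24/83, P(r = 3 | data) = 27/83, P(r = 4 | data) = 12/83, P(r = 5 | data) = 0.
Averaging over the posterior, P(green next | data) = (1)(20/83) + (2/3)(24/83) + (1/3)(27/83) + (0)(12/83) = 45/83.

0.5422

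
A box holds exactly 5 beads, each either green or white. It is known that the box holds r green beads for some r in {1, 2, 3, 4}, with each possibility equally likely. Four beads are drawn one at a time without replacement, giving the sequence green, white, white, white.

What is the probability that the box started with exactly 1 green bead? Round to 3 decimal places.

The likelihood of the observed sequence under each hypothesis: P(data | r = 1) = (1/5)(4/4)(3/3)(2/2) = 1/5; P(data | r = 2) = (2/5)(3/4)(2/3)(1/2) = 1/10; P(data | r = 3) = (3/5)(2/4)(1/3)(0/2) = 0; P(data | r = 4) = (4/5)(1/4)(0/3) = 0.
The prior-weighted likelihoods are 1/4 · 1/5 = 1/20, 1/4 · 1/10 = 1/40, 1/4 · 0 = 0, 1/4 · 0 = 0; with total 3/40.
Therefore the posterior P(r = 1 | data) = (1/20) / (3/40) = 2/3.

0.667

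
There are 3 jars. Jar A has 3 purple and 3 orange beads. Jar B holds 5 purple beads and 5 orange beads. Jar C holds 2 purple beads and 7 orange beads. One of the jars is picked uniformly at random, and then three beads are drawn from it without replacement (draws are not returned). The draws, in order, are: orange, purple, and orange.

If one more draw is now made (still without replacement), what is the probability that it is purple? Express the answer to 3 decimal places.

0.455

Compute the likelihood of the observed sequence for each case: P(data | jar A) = (3/6)(3/5)(2/4) = 3/20; P(data | jar B) = (5/10)(5/9)(4/8) = 5/36; P(data | jar C) = (7/9)(2/8)(6/7) = 1/6.
The prior-weighted likelihoods are 1/3 · 3/20 = 1/20, 1/3 · 5/36 = 5/108, 1/3 · 1/6 = 1/18; summing to 41/270.
Dividing through by the total gives posterior P(jar A | data) = 27/82, P(jar B | data) = 25/82, P(jar C | data) = 15/41.
So P(purple next | data) = Σ P(purple next | H) P(H | data) = (2/3)(27/82) + (4/7)(25/82) + (1/6)(15/41) = 261/574.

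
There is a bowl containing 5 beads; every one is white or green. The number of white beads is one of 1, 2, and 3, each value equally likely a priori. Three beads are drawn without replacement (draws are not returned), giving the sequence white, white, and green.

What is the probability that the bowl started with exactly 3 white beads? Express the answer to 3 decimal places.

Under each hypothesis, the probability of the observed sequence is: P(data | r = 1) = (1/5)(0/4) = 0; P(data | r = 2) = (2/5)(1/4)(3/3) = 1/10; P(data | r = 3) = (3/5)(2/4)(2/3) = 1/5.
Weighting by the prior gives 1/3 · 0 = 0, 1/3 · 1/10 = 1/30, 1/3 · 1/5 = 1/15; with total 1/10.
By Bayes' rule, P(r = 3 | data) = (1/15) / (1/10) = 2/3.

0.667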